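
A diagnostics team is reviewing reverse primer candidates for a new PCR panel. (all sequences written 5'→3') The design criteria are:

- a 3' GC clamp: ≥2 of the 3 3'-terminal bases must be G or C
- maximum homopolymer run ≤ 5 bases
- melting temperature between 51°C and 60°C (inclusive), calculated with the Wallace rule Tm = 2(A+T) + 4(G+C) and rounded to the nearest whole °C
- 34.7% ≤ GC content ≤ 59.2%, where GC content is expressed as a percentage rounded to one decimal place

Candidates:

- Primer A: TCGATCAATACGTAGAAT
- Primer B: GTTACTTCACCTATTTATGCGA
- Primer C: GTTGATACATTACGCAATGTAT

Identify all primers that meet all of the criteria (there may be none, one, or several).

Primer B only.

Primer A (18 nt, A=7 T=5 G=3 C=3): 3' end AAT has 0 G/C, need ≥2 ✗; longest run = 2 ✓; Tm = 2·12 + 4·6 = 48°C, outside 51–60°C ✗; GC 6/18 = 33.3%, outside 34.7–59.2% ✗ — fails.
Primer B (22 nt, A=5 T=9 G=3 C=5): 3' end CGA has 2 G/C ✓; longest run = 3 ✓; Tm = 2·14 + 4·8 = 60°C ✓; GC 8/22 = 36.4% ✓ — passes.
Primer C (22 nt, A=7 T=8 G=4 C=3): 3' end TAT has 0 G/C, need ≥2 ✗; longest run = 2 ✓; Tm = 2·15 + 4·7 = 58°C ✓; GC 7/22 = 31.8%, outside 34.7–59.2% ✗ — fails.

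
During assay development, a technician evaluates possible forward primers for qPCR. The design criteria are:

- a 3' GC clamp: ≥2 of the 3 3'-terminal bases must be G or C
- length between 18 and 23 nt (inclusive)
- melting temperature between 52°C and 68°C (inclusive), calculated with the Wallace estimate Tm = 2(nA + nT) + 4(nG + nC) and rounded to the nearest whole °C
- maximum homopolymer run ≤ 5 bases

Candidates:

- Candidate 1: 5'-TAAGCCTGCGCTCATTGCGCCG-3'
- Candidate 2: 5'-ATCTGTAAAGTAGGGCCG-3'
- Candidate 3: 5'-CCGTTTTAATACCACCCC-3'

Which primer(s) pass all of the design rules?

Candidate 2 and Candidate 3.

Candidate 1 (22 nt, A=3 T=5 G=6 C=8): 3' end CCG has 3 G/C ✓; length 22 ✓; Tm = 2·8 + 4·14 = 72°C, outside 52–68°C ✗; longest run = 2 ✓ — fails.
Candidate 2 (18 nt, A=5 T=4 G=6 C=3): 3' end CCG has 3 G/C ✓; length 18 ✓; Tm = 2·9 + 4·9 = 54°C ✓; longest run = 3 ✓ — passes.
Candidate 3 (18 nt, A=4 T=5 G=1 C=8): 3' end CCC has 3 G/C ✓; length 18 ✓; Tm = 2·9 + 4·9 = 54°C ✓; longest run = 4 ✓ — passes.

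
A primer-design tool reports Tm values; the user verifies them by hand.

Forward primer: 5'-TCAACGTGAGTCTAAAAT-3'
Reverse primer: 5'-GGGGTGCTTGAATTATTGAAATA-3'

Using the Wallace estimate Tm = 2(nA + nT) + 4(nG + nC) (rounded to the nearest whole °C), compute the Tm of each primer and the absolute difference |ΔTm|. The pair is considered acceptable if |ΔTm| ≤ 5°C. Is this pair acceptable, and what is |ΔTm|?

|ΔTm| = 14°C; the pair is not acceptable.

Forward: A=7 T=5 G=3 C=3 → Tm = 2·12 + 4·6 = 48°C.
Reverse: A=7 T=8 G=7 C=1 → Tm = 2·15 + 4·8 = 62°C.
|ΔTm| = |48 − 62| = 14°C, > 5°C.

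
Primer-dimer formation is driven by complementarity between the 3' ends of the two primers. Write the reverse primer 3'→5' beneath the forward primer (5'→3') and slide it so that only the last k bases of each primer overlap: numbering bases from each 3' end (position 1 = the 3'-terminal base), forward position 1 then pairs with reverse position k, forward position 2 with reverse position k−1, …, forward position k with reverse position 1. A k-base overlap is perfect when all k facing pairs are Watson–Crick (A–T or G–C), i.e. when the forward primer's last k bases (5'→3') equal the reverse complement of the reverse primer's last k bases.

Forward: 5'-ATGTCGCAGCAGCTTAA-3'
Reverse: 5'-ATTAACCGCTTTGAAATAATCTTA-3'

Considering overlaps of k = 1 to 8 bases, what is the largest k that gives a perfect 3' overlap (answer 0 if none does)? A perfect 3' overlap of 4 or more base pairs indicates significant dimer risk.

Last 8 bases (5'→3') — forward …CAGCTTAA, reverse …TAATCTTA.
Reverse complement of the reverse primer's last 8 bases: TAAGATTA; its first k bases are the reverse complement of the reverse primer's last k bases, so a perfect k-base overlap needs the forward primer's last k bases to equal them.
Comparing (forward last k vs required): k=1: A vs T ✗; k=2: AA vs TA ✗; k=3: TAA vs TAA ✓; k=4: TTAA vs TAAG ✗; k=5: CTTAA vs TAAGA ✗; k=6: GCTTAA vs TAAGAT ✗; k=7: AGCTTAA vs TAAGATT ✗; k=8: CAGCTTAA vs TAAGATTA ✗.
Only k = 3 is perfect, so the longest perfect 3' overlap is 3.

Longest perfect overlap: 3 complementary base pairs; below the dimer-risk threshold (threshold 4).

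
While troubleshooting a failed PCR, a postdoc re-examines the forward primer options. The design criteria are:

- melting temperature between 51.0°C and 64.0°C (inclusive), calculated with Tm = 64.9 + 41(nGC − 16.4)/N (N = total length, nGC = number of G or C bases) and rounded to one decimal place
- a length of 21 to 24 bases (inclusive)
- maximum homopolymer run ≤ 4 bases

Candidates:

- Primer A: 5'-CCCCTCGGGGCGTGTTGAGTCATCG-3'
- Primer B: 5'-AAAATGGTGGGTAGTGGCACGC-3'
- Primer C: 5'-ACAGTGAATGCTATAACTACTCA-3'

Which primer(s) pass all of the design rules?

Primer A (25 nt, A=2 T=6 G=9 C=8): Tm = 64.9 + 41·(17 − 16.4)/25 = 65.9°C, outside 51.0–64.0°C ✗; length 25, outside 21–24 ✗; longest run = 4 ✓ — fails.
Primer B (22 nt, A=6 T=4 G=9 C=3): Tm = 64.9 + 41·(12 − 16.4)/22 = 56.7°C ✓; length 22 ✓; longest run = 4 ✓ — passes.
Primer C (23 nt, A=9 T=6 G=3 C=5): Tm = 64.9 + 41·(8 − 16.4)/23 = 49.9°C, outside 51.0–64.0°C ✗; length 23 ✓; longest run = 2 ✓ — fails.

Primer B only.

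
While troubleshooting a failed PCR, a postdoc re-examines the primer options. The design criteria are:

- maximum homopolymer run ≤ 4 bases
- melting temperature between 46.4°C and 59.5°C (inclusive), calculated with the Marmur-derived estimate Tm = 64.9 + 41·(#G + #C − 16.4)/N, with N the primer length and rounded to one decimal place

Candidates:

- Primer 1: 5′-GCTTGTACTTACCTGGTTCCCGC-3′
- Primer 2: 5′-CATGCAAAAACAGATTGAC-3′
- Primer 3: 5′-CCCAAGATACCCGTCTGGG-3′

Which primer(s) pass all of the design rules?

Primer 1 and Primer 3.

Primer 1 (23 nt, A=2 T=8 G=5 C=8): longest run = 3 ✓; Tm = 64.9 + 41·(13 − 16.4)/23 = 58.8°C ✓ — passes.
Primer 2 (19 nt, A=9 T=3 G=3 C=4): longest run = 5, exceeds 4 ✗; Tm = 64.9 + 41·(7 − 16.4)/19 = 44.6°C, outside 46.4–59.5°C ✗ — fails.
Primer 3 (19 nt, A=4 T=3 G=5 C=7): longest run = 3 ✓; Tm = 64.9 + 41·(12 − 16.4)/19 = 55.4°C ✓ — passes.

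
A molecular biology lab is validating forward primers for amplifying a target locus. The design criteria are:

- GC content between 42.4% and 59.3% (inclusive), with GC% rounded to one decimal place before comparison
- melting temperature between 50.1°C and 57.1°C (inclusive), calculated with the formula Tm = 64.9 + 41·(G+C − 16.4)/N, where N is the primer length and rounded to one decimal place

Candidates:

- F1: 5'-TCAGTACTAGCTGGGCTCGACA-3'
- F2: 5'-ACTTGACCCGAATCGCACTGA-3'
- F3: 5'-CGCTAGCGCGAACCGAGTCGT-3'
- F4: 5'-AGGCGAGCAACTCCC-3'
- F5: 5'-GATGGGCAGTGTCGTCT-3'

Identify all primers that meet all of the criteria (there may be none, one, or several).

F1 (22 nt, A=5 T=5 G=6 C=6): GC 12/22 = 54.5% ✓; Tm = 64.9 + 41·(12 − 16.4)/22 = 56.7°C ✓ — passes.
F2 (21 nt, A=6 T=4 G=4 C=7): GC 11/21 = 52.4% ✓; Tm = 64.9 + 41·(11 − 16.4)/21 = 54.4°C ✓ — passes.
F3 (21 nt, A=4 T=3 G=7 C=7): GC 14/21 = 66.7%, outside 42.4–59.3% ✗; Tm = 64.9 + 41·(14 − 16.4)/21 = 60.2°C, outside 50.1–57.1°C ✗ — fails.
F4 (15 nt, A=4 T=1 G=4 C=6): GC 10/15 = 66.7%, outside 42.4–59.3% ✗; Tm = 64.9 + 41·(10 − 16.4)/15 = 47.4°C, outside 50.1–57.1°C ✗ — fails.
F5 (17 nt, A=2 T=5 G=7 C=3): GC 10/17 = 58.8% ✓; Tm = 64.9 + 41·(10 − 16.4)/17 = 49.5°C, outside 50.1–57.1°C ✗ — fails.

F1 and F2.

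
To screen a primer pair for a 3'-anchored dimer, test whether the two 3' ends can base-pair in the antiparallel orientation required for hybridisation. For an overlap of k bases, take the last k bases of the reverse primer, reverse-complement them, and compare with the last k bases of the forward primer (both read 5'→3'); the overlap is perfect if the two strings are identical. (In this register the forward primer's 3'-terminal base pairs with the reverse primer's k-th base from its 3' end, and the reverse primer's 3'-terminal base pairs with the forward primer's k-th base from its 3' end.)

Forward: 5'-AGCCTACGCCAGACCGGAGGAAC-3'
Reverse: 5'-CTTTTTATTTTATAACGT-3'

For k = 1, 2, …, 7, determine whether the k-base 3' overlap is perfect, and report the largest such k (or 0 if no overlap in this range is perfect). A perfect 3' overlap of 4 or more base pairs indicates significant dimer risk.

Last 7 bases (5'→3') — forward …GAGGAAC, reverse …ATAACGT.
Reverse complement of the reverse primer's last 7 bases: ACGTTAT; its first k bases are the reverse complement of the reverse primer's last k bases, so a perfect k-base overlap needs the forward primer's last k bases to equal them.
Comparing (forward last k vs required): k=1: C vs A ✗; k=2: AC vs AC ✓; k=3: AAC vs ACG ✗; k=4: GAAC vs ACGT ✗; k=5: GGAAC vs ACGTT ✗; k=6: AGGAAC vs ACGTTA ✗; k=7: GAGGAAC vs ACGTTAT ✗.
Only k = 2 is perfect, so the longest perfect 3' overlap is 2.

Longest perfect overlap: 2 complementary base pairs; below the dimer-risk threshold (threshold 4).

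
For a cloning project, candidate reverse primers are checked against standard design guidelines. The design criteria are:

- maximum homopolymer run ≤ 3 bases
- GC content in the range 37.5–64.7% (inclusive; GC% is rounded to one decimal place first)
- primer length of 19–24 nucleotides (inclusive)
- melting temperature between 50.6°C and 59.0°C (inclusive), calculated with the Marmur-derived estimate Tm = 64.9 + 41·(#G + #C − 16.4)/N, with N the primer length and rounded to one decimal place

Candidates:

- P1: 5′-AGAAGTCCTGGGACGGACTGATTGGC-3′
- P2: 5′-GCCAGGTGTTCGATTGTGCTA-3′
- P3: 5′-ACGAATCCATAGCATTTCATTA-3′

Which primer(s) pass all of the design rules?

P2 only.

P1 (26 nt, A=6 T=5 G=10 C=5): longest run = 3 ✓; GC 15/26 = 57.7% ✓; length 26, outside 19–24 ✗; Tm = 64.9 + 41·(15 − 16.4)/26 = 62.7°C, outside 50.6–59.0°C ✗ — fails.
P2 (21 nt, A=3 T=7 G=7 C=4): longest run = 2 ✓; GC 11/21 = 52.4% ✓; length 21 ✓; Tm = 64.9 + 41·(11 − 16.4)/21 = 54.4°C ✓ — passes.
P3 (22 nt, A=8 T=7 G=2 C=5): longest run = 3 ✓; GC 7/22 = 31.8%, outside 37.5–64.7% ✗; length 22 ✓; Tm = 64.9 + 41·(7 − 16.4)/22 = 47.4°C, outside 50.6–59.0°C ✗ — fails.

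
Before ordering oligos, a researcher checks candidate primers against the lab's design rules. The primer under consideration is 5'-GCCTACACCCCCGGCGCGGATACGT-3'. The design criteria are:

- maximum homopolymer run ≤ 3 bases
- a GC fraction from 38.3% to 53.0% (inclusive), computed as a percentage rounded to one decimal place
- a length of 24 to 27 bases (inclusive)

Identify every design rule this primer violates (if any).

Base counts: A=4, T=3, G=7, C=11 (length 25).
homopolymer run: longest run = 5, exceeds 3 ✗
GC content: GC 18/25 = 72.0%, outside 38.3–53.0% ✗
length: length 25 ✓

Fails: homopolymer run, GC content.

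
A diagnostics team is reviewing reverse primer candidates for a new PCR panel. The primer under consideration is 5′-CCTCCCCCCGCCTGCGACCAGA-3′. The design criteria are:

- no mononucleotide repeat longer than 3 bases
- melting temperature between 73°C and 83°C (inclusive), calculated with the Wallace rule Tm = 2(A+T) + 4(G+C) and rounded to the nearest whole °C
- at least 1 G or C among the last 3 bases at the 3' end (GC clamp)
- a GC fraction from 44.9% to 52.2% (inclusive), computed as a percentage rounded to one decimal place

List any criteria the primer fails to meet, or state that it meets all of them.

Fails: homopolymer run, GC content.

Base counts: A=3, T=2, G=4, C=13 (length 22).
homopolymer run: longest run = 6, exceeds 3 ✗
Tm: Tm = 2·5 + 4·17 = 78°C ✓
GC clamp: 3' end AGA has 1 G/C ✓
GC content: GC 17/22 = 77.3%, outside 44.9–52.2% ✗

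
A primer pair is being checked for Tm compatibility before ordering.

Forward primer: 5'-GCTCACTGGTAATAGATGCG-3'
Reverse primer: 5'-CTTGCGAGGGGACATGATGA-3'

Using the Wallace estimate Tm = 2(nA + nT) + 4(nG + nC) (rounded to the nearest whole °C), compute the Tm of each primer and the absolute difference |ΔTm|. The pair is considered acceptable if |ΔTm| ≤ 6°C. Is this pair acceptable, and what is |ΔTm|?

|ΔTm| = 2°C; the pair is acceptable.

Forward: A=5 T=5 G=6 C=4 → Tm = 2·10 + 4·10 = 60°C.
Reverse: A=5 T=4 G=8 C=3 → Tm = 2·9 + 4·11 = 62°C.
|ΔTm| = |60 − 62| = 2°C, ≤ 6°C.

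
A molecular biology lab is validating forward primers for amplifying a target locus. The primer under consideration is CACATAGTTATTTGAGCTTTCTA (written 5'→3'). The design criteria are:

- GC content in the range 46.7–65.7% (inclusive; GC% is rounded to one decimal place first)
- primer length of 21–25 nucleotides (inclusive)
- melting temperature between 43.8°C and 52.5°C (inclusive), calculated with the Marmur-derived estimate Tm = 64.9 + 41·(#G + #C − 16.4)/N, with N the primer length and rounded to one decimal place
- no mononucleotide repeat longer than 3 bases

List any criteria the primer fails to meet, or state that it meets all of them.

Fails: GC content.

Base counts: A=6, T=10, G=3, C=4 (length 23).
GC content: GC 7/23 = 30.4%, outside 46.7–65.7% ✗
length: length 23 ✓
Tm: Tm = 64.9 + 41·(7 − 16.4)/23 = 48.1°C ✓
homopolymer run: longest run = 3 ✓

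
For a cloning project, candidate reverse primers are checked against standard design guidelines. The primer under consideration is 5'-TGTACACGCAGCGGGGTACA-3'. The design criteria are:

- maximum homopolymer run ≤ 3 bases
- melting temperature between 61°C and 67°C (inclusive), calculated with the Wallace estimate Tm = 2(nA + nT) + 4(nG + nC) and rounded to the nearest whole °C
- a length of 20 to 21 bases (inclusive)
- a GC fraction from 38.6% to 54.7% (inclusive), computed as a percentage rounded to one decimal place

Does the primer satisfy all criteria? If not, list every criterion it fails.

Fails: homopolymer run, GC content.

Base counts: A=5, T=3, G=7, C=5 (length 20).
homopolymer run: longest run = 4, exceeds 3 ✗
Tm: Tm = 2·8 + 4·12 = 64°C ✓
length: length 20 ✓
GC content: GC 12/20 = 60.0%, outside 38.6–54.7% ✗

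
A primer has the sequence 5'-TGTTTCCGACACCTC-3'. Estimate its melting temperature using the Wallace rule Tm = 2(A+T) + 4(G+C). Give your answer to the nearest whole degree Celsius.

46°C

Base counts: A=2, T=5, G=2, C=6 (length 15).
Tm = 2·(2+5) + 4·(2+6) = 2·7 + 4·8 = 14 + 32 = 46°C.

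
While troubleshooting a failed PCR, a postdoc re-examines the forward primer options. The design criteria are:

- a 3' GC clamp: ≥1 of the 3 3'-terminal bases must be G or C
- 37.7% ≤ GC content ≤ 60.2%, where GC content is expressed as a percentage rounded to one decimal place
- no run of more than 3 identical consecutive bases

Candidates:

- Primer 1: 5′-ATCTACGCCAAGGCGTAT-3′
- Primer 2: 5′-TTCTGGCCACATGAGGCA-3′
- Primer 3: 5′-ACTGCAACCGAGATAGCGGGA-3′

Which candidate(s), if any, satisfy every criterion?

Primer 1 (18 nt, A=5 T=4 G=4 C=5): 3' end TAT has 0 G/C, need ≥1 ✗; GC 9/18 = 50.0% ✓; longest run = 2 ✓ — fails.
Primer 2 (18 nt, A=4 T=4 G=5 C=5): 3' end GCA has 2 G/C ✓; GC 10/18 = 55.6% ✓; longest run = 2 ✓ — passes.
Primer 3 (21 nt, A=7 T=2 G=7 C=5): 3' end GGA has 2 G/C ✓; GC 12/21 = 57.1% ✓; longest run = 3 ✓ — passes.

Primer 2 and Primer 3.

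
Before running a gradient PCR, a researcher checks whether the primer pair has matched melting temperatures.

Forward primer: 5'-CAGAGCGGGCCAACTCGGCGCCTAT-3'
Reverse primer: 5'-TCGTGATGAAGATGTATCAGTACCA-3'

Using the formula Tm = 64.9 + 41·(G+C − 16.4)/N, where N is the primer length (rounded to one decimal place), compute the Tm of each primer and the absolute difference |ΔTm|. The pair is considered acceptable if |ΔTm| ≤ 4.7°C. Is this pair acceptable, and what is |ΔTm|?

Forward: G+C = 17, N = 25 → Tm = 64.9 + 41·(17 − 16.4)/25 = 65.9°C.
Reverse: G+C = 10, N = 25 → Tm = 64.9 + 41·(10 − 16.4)/25 = 54.4°C.
|ΔTm| = |65.9 − 54.4| = 11.5°C, > 4.7°C.

|ΔTm| = 11.5°C; the pair is not acceptable.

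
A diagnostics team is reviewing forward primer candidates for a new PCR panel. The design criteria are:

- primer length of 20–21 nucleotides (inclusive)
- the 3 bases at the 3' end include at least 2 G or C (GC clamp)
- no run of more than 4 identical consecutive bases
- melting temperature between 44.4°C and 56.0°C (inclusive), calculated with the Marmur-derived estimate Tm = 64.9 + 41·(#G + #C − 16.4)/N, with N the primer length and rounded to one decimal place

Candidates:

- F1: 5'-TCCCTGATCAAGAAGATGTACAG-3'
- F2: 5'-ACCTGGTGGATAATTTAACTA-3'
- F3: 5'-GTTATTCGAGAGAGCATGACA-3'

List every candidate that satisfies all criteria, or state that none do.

None of the candidates satisfy all criteria.

F1 (23 nt, A=8 T=5 G=5 C=5): length 23, outside 20–21 ✗; 3' end CAG has 2 G/C ✓; longest run = 3 ✓; Tm = 64.9 + 41·(10 − 16.4)/23 = 53.5°C ✓ — fails.
F2 (21 nt, A=7 T=7 G=4 C=3): length 21 ✓; 3' end CTA has 1 G/C, need ≥2 ✗; longest run = 3 ✓; Tm = 64.9 + 41·(7 − 16.4)/21 = 46.5°C ✓ — fails.
F3 (21 nt, A=7 T=5 G=6 C=3): length 21 ✓; 3' end ACA has 1 G/C, need ≥2 ✗; longest run = 2 ✓; Tm = 64.9 + 41·(9 − 16.4)/21 = 50.5°C ✓ — fails.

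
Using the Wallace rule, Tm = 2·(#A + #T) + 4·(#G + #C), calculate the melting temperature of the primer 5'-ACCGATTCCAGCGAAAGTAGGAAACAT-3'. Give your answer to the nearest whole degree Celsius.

78°C

Base counts: A=11, T=4, G=6, C=6 (length 27).
Tm = 2·(11+4) + 4·(6+6) = 2·15 + 4·12 = 30 + 48 = 78°C.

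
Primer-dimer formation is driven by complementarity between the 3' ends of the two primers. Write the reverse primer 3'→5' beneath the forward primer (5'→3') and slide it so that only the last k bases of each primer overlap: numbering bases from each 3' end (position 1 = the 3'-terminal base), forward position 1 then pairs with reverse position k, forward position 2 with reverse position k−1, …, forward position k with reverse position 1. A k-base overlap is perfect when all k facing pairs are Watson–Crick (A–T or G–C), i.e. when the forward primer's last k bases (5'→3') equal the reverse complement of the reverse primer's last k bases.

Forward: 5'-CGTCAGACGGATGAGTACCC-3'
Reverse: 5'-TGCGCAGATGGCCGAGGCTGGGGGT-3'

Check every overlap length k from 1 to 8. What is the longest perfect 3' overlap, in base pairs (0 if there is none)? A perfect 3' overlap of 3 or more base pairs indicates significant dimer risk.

Longest perfect overlap: 4 complementary base pairs; significant dimer risk (threshold 3).

Last 8 bases (5'→3') — forward …GAGTACCC, reverse …CTGGGGGT.
Reverse complement of the reverse primer's last 8 bases: ACCCCCAG; its first k bases are the reverse complement of the reverse primer's last k bases, so a perfect k-base overlap needs the forward primer's last k bases to equal them.
Comparing (forward last k vs required): k=1: C vs A ✗; k=2: CC vs AC ✗; k=3: CCC vs ACC ✗; k=4: ACCC vs ACCC ✓; k=5: TACCC vs ACCCC ✗; k=6: GTACCC vs ACCCCC ✗; k=7: AGTACCC vs ACCCCCA ✗; k=8: GAGTACCC vs ACCCCCAG ✗.
Only k = 4 is perfect, so the longest perfect 3' overlap is 4.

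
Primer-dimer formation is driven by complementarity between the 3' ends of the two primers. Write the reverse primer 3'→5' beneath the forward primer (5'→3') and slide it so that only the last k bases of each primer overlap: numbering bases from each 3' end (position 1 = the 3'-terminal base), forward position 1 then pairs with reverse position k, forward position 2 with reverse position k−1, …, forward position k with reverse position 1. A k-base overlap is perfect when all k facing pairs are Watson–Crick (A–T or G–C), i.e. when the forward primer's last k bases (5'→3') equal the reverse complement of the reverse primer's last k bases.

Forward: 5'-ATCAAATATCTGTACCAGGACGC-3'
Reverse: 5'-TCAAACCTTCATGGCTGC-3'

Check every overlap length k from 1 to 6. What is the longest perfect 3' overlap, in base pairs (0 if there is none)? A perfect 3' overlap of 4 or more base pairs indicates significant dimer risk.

Last 6 bases (5'→3') — forward …GGACGC, reverse …GGCTGC.
Reverse complement of the reverse primer's last 6 bases: GCAGCC; its first k bases are the reverse complement of the reverse primer's last k bases, so a perfect k-base overlap needs the forward primer's last k bases to equal them.
Comparing (forward last k vs required): k=1: C vs G ✗; k=2: GC vs GC ✓; k=3: CGC vs GCA ✗; k=4: ACGC vs GCAG ✗; k=5: GACGC vs GCAGC ✗; k=6: GGACGC vs GCAGCC ✗.
Only k = 2 is perfect, so the longest perfect 3' overlap is 2.

Longest perfect overlap: 2 complementary base pairs; below the dimer-risk threshold (threshold 4).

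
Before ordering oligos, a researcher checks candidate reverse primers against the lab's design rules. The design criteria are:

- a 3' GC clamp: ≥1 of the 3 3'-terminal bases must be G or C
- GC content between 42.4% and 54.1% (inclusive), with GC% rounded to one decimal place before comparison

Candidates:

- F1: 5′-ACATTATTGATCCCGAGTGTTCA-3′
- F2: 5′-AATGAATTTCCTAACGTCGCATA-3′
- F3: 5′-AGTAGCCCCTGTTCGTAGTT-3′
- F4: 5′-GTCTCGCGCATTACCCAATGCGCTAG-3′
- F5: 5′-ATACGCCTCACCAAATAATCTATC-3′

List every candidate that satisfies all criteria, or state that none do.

F1 (23 nt, A=6 T=8 G=4 C=5): 3' end TCA has 1 G/C ✓; GC 9/23 = 39.1%, outside 42.4–54.1% ✗ — fails.
F2 (23 nt, A=8 T=7 G=3 C=5): 3' end ATA has 0 G/C, need ≥1 ✗; GC 8/23 = 34.8%, outside 42.4–54.1% ✗ — fails.
F3 (20 nt, A=3 T=7 G=5 C=5): 3' end GTT has 1 G/C ✓; GC 10/20 = 50.0% ✓ — passes.
F4 (26 nt, A=5 T=6 G=6 C=9): 3' end TAG has 1 G/C ✓; GC 15/26 = 57.7%, outside 42.4–54.1% ✗ — fails.
F5 (24 nt, A=9 T=6 G=1 C=8): 3' end ATC has 1 G/C ✓; GC 9/24 = 37.5%, outside 42.4–54.1% ✗ — fails.

F3 only.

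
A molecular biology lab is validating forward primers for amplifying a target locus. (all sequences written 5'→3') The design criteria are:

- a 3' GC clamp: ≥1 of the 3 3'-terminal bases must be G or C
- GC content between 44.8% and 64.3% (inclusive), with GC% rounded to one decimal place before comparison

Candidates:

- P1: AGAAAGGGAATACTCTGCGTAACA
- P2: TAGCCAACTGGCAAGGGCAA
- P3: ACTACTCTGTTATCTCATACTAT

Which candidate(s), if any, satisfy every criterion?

P2 only.

P1 (24 nt, A=10 T=4 G=6 C=4): 3' end ACA has 1 G/C ✓; GC 10/24 = 41.7%, outside 44.8–64.3% ✗ — fails.
P2 (20 nt, A=7 T=2 G=6 C=5): 3' end CAA has 1 G/C ✓; GC 11/20 = 55.0% ✓ — passes.
P3 (23 nt, A=6 T=10 G=1 C=6): 3' end TAT has 0 G/C, need ≥1 ✗; GC 7/23 = 30.4%, outside 44.8–64.3% ✗ — fails.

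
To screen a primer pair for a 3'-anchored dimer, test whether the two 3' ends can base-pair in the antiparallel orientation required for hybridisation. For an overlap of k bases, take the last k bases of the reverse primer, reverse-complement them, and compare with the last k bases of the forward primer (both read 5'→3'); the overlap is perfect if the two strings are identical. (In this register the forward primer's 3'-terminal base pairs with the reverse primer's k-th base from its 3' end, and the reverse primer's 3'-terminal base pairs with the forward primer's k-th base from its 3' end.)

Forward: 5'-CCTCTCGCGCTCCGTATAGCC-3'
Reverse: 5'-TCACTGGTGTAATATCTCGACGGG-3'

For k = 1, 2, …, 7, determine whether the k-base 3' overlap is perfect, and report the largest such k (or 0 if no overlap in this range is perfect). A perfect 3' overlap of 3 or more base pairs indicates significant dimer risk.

Longest perfect overlap: 2 complementary base pairs; below the dimer-risk threshold (threshold 3).

Last 7 bases (5'→3') — forward …TATAGCC, reverse …CGACGGG.
Reverse complement of the reverse primer's last 7 bases: CCCGTCG; its first k bases are the reverse complement of the reverse primer's last k bases, so a perfect k-base overlap needs the forward primer's last k bases to equal them.
Comparing (forward last k vs required): k=1: C vs C ✓; k=2: CC vs CC ✓; k=3: GCC vs CCC ✗; k=4: AGCC vs CCCG ✗; k=5: TAGCC vs CCCGT ✗; k=6: ATAGCC vs CCCGTC ✗; k=7: TATAGCC vs CCCGTCG ✗.
Perfect overlaps at k = 1, 2; the largest is 2.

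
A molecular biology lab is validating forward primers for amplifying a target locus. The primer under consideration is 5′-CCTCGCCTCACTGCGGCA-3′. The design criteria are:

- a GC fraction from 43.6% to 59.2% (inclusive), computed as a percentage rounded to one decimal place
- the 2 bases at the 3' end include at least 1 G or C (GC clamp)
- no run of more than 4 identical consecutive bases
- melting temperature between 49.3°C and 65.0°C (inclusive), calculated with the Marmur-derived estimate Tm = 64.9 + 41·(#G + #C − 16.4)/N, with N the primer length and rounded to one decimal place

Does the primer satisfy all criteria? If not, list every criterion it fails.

Fails: GC content.

Base counts: A=2, T=3, G=4, C=9 (length 18).
GC content: GC 13/18 = 72.2%, outside 43.6–59.2% ✗
GC clamp: 3' end CA has 1 G/C ✓
homopolymer run: longest run = 2 ✓
Tm: Tm = 64.9 + 41·(13 − 16.4)/18 = 57.2°C ✓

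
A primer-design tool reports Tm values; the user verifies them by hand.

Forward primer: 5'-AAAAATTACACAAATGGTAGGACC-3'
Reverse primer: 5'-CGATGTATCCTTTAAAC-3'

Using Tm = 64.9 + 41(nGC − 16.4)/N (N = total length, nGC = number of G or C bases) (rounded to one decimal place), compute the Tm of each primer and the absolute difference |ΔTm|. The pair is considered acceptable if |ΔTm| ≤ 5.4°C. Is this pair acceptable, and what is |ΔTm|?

|ΔTm| = 10.8°C; the pair is not acceptable.

Forward: G+C = 8, N = 24 → Tm = 64.9 + 41·(8 − 16.4)/24 = 50.6°C.
Reverse: G+C = 6, N = 17 → Tm = 64.9 + 41·(6 − 16.4)/17 = 39.8°C.
|ΔTm| = |50.6 − 39.8| = 10.8°C, > 5.4°C.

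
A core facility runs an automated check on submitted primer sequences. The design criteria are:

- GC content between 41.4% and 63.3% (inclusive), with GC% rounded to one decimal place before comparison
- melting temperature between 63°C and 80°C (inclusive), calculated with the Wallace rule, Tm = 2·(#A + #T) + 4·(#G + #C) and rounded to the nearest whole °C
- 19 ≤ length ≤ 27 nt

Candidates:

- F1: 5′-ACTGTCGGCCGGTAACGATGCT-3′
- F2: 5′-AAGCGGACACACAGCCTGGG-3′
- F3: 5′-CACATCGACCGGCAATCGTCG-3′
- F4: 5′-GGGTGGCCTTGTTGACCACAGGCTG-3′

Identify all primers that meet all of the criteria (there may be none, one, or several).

F1 (22 nt, A=4 T=5 G=7 C=6): GC 13/22 = 59.1% ✓; Tm = 2·9 + 4·13 = 70°C ✓; length 22 ✓ — passes.
F2 (20 nt, A=6 T=1 G=7 C=6): GC 13/20 = 65.0%, outside 41.4–63.3% ✗; Tm = 2·7 + 4·13 = 66°C ✓; length 20 ✓ — fails.
F3 (21 nt, A=5 T=3 G=5 C=8): GC 13/21 = 61.9% ✓; Tm = 2·8 + 4·13 = 68°C ✓; length 21 ✓ — passes.
F4 (25 nt, A=3 T=6 G=10 C=6): GC 16/25 = 64.0%, outside 41.4–63.3% ✗; Tm = 2·9 + 4·16 = 82°C, outside 63–80°C ✗; length 25 ✓ — fails.

F1 and F3.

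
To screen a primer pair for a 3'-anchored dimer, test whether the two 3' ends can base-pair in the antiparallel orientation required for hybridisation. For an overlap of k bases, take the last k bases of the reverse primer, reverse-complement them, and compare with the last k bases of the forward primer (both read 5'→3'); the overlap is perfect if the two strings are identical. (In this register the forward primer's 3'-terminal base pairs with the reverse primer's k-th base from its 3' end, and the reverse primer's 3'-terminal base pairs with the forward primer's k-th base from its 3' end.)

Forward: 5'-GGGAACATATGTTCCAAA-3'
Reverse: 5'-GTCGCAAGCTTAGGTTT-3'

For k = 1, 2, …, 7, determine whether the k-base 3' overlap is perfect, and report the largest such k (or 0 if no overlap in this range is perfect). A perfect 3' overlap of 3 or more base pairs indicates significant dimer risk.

Longest perfect overlap: 3 complementary base pairs; significant dimer risk (threshold 3).

Last 7 bases (5'→3') — forward …TTCCAAA, reverse …TAGGTTT.
Reverse complement of the reverse primer's last 7 bases: AAACCTA; its first k bases are the reverse complement of the reverse primer's last k bases, so a perfect k-base overlap needs the forward primer's last k bases to equal them.
Comparing (forward last k vs required): k=1: A vs A ✓; k=2: AA vs AA ✓; k=3: AAA vs AAA ✓; k=4: CAAA vs AAAC ✗; k=5: CCAAA vs AAACC ✗; k=6: TCCAAA vs AAACCT ✗; k=7: TTCCAAA vs AAACCTA ✗.
Perfect overlaps at k = 1, 2, 3; the largest is 3.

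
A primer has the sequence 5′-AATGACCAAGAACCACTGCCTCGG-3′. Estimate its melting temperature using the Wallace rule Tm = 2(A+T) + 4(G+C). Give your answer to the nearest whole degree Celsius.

74°C

Base counts: A=8, T=3, G=5, C=8 (length 24).
Tm = 2·(8+3) + 4·(5+8) = 2·11 + 4·13 = 22 + 52 = 74°C.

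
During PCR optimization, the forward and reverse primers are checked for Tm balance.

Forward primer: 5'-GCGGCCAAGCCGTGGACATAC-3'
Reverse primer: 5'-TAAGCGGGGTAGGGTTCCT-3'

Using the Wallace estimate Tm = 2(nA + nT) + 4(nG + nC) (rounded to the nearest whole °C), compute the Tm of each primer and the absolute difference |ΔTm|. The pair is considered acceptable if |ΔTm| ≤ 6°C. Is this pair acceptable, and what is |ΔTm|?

|ΔTm| = 10°C; the pair is not acceptable.

Forward: A=5 T=2 G=7 C=7 → Tm = 2·7 + 4·14 = 70°C.
Reverse: A=3 T=5 G=8 C=3 → Tm = 2·8 + 4·11 = 60°C.
|ΔTm| = |70 − 60| = 10°C, > 6°C.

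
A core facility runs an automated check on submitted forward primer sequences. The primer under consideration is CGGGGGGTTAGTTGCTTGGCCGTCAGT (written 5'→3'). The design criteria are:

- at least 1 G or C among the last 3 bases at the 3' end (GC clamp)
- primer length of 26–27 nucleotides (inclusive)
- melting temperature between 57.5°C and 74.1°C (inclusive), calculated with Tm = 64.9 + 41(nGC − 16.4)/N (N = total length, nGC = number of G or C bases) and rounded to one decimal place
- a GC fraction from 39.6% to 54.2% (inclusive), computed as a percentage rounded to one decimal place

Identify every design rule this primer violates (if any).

Base counts: A=2, T=8, G=12, C=5 (length 27).
GC clamp: 3' end AGT has 1 G/C ✓
length: length 27 ✓
Tm: Tm = 64.9 + 41·(17 − 16.4)/27 = 65.8°C ✓
GC content: GC 17/27 = 63.0%, outside 39.6–54.2% ✗

Fails: GC content.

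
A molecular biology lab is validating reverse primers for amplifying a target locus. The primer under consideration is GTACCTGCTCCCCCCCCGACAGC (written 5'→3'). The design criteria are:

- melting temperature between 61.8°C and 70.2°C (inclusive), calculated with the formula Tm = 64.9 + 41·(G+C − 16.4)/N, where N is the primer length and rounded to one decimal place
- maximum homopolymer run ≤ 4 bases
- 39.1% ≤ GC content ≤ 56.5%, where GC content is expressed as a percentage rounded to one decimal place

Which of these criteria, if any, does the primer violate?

Fails: homopolymer run, GC content.

Base counts: A=3, T=3, G=4, C=13 (length 23).
Tm: Tm = 64.9 + 41·(17 − 16.4)/23 = 66.0°C ✓
homopolymer run: longest run = 8, exceeds 4 ✗
GC content: GC 17/23 = 73.9%, outside 39.1–56.5% ✗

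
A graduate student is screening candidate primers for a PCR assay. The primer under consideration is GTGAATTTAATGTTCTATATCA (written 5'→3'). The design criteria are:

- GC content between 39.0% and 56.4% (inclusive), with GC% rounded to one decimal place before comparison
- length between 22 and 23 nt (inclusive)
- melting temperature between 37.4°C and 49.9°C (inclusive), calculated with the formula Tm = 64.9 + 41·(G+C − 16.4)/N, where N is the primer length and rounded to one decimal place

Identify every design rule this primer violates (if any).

Fails: GC content.

Base counts: A=7, T=10, G=3, C=2 (length 22).
GC content: GC 5/22 = 22.7%, outside 39.0–56.4% ✗
length: length 22 ✓
Tm: Tm = 64.9 + 41·(5 − 16.4)/22 = 43.7°C ✓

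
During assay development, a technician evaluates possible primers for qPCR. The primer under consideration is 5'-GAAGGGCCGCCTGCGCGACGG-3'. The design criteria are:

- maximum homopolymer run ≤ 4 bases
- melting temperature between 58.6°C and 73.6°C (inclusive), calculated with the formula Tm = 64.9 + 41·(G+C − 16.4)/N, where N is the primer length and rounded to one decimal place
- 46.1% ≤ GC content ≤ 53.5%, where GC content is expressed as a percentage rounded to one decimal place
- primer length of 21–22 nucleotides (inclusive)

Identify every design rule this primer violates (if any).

Fails: GC content.

Base counts: A=3, T=1, G=10, C=7 (length 21).
homopolymer run: longest run = 3 ✓
Tm: Tm = 64.9 + 41·(17 − 16.4)/21 = 66.1°C ✓
GC content: GC 17/21 = 81.0%, outside 46.1–53.5% ✗
length: length 21 ✓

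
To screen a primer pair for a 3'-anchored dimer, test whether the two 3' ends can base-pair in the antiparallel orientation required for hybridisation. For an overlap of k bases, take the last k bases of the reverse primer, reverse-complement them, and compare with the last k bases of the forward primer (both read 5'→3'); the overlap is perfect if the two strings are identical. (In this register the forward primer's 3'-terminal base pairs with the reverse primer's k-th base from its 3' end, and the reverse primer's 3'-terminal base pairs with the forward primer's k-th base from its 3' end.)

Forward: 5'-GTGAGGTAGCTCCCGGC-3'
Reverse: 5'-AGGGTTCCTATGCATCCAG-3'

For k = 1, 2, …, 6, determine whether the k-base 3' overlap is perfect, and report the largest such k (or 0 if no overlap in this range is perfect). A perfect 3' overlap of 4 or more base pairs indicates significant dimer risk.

Last 6 bases (5'→3') — forward …CCCGGC, reverse …ATCCAG.
Reverse complement of the reverse primer's last 6 bases: CTGGAT; its first k bases are the reverse complement of the reverse primer's last k bases, so a perfect k-base overlap needs the forward primer's last k bases to equal them.
Comparing (forward last k vs required): k=1: C vs C ✓; k=2: GC vs CT ✗; k=3: GGC vs CTG ✗; k=4: CGGC vs CTGG ✗; k=5: CCGGC vs CTGGA ✗; k=6: CCCGGC vs CTGGAT ✗.
Only k = 1 is perfect, so the longest perfect 3' overlap is 1.

Longest perfect overlap: 1 complementary base pair; below the dimer-risk threshold (threshold 4).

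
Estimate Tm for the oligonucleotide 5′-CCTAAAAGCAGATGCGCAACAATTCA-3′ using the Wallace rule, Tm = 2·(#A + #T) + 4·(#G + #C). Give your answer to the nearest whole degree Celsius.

74°C

Base counts: A=11, T=4, G=4, C=7 (length 26).
Tm = 2·(11+4) + 4·(4+7) = 2·15 + 4·11 = 30 + 44 = 74°C.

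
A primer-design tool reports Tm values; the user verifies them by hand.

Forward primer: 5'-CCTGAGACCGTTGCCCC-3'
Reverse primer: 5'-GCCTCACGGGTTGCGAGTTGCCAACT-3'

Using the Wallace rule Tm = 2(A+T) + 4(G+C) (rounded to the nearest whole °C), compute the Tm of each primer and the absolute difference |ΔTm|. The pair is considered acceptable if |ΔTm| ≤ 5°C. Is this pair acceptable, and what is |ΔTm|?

Forward: A=2 T=3 G=4 C=8 → Tm = 2·5 + 4·12 = 58°C.
Reverse: A=4 T=6 G=8 C=8 → Tm = 2·10 + 4·16 = 84°C.
|ΔTm| = |58 − 84| = 26°C, > 5°C.

|ΔTm| = 26°C; the pair is not acceptable.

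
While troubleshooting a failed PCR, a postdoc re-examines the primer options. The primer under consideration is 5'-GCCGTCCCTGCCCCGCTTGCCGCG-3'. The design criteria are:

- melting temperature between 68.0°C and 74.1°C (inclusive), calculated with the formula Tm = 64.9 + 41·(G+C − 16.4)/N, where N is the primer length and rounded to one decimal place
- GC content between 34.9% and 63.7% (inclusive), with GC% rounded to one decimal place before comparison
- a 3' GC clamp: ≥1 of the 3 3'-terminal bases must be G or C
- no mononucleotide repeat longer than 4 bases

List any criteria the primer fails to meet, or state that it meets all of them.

Base counts: A=0, T=4, G=7, C=13 (length 24).
Tm: Tm = 64.9 + 41·(20 − 16.4)/24 = 71.1°C ✓
GC content: GC 20/24 = 83.3%, outside 34.9–63.7% ✗
GC clamp: 3' end GCG has 3 G/C ✓
homopolymer run: longest run = 4 ✓

Fails: GC content.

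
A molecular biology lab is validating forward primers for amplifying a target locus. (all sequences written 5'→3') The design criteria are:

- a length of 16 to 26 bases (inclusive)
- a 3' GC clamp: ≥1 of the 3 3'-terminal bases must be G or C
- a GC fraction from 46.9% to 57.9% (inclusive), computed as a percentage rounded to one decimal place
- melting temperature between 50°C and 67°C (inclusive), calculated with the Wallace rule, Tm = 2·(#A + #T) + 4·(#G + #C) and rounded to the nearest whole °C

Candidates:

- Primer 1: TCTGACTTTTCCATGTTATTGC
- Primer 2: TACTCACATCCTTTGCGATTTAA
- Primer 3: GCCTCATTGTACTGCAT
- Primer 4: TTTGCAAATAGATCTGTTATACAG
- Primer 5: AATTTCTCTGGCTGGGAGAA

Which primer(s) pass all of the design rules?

Primer 3 only.

Primer 1 (22 nt, A=3 T=11 G=3 C=5): length 22 ✓; 3' end TGC has 2 G/C ✓; GC 8/22 = 36.4%, outside 46.9–57.9% ✗; Tm = 2·14 + 4·8 = 60°C ✓ — fails.
Primer 2 (23 nt, A=6 T=9 G=2 C=6): length 23 ✓; 3' end TAA has 0 G/C, need ≥1 ✗; GC 8/23 = 34.8%, outside 46.9–57.9% ✗; Tm = 2·15 + 4·8 = 62°C ✓ — fails.
Primer 3 (17 nt, A=3 T=6 G=3 C=5): length 17 ✓; 3' end CAT has 1 G/C ✓; GC 8/17 = 47.1% ✓; Tm = 2·9 + 4·8 = 50°C ✓ — passes.
Primer 4 (24 nt, A=8 T=9 G=4 C=3): length 24 ✓; 3' end CAG has 2 G/C ✓; GC 7/24 = 29.2%, outside 46.9–57.9% ✗; Tm = 2·17 + 4·7 = 62°C ✓ — fails.
Primer 5 (20 nt, A=5 T=6 G=6 C=3): length 20 ✓; 3' end GAA has 1 G/C ✓; GC 9/20 = 45.0%, outside 46.9–57.9% ✗; Tm = 2·11 + 4·9 = 58°C ✓ — fails.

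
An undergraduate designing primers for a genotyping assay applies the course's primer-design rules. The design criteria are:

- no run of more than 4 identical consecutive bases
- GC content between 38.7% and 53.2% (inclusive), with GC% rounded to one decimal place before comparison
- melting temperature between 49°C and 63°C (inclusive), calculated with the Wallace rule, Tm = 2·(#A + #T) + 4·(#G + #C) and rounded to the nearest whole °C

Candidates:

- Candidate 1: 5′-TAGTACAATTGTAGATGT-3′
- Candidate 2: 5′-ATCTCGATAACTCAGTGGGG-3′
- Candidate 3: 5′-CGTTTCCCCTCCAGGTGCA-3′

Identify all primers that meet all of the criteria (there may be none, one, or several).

Candidate 1 (18 nt, A=6 T=7 G=4 C=1): longest run = 2 ✓; GC 5/18 = 27.8%, outside 38.7–53.2% ✗; Tm = 2·13 + 4·5 = 46°C, outside 49–63°C ✗ — fails.
Candidate 2 (20 nt, A=5 T=5 G=6 C=4): longest run = 4 ✓; GC 10/20 = 50.0% ✓; Tm = 2·10 + 4·10 = 60°C ✓ — passes.
Candidate 3 (19 nt, A=2 T=5 G=4 C=8): longest run = 4 ✓; GC 12/19 = 63.2%, outside 38.7–53.2% ✗; Tm = 2·7 + 4·12 = 62°C ✓ — fails.

Candidate 2 only.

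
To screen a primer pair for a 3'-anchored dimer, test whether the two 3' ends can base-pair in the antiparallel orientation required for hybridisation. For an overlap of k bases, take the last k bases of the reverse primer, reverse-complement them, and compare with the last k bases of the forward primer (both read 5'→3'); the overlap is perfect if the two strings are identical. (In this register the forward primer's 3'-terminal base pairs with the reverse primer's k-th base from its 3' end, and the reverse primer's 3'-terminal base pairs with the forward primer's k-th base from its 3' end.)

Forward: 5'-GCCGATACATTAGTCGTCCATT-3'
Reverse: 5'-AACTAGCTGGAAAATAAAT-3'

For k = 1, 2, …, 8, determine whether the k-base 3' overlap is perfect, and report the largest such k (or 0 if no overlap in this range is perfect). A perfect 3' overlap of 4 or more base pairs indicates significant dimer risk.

Longest perfect overlap: 3 complementary base pairs; below the dimer-risk threshold (threshold 4).

Last 8 bases (5'→3') — forward …CGTCCATT, reverse …AAATAAAT.
Reverse complement of the reverse primer's last 8 bases: ATTTATTT; its first k bases are the reverse complement of the reverse primer's last k bases, so a perfect k-base overlap needs the forward primer's last k bases to equal them.
Comparing (forward last k vs required): k=1: T vs A ✗; k=2: TT vs AT ✗; k=3: ATT vs ATT ✓; k=4: CATT vs ATTT ✗; k=5: CCATT vs ATTTA ✗; k=6: TCCATT vs ATTTAT ✗; k=7: GTCCATT vs ATTTATT ✗; k=8: CGTCCATT vs ATTTATTT ✗.
Only k = 3 is perfect, so the longest perfect 3' overlap is 3.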